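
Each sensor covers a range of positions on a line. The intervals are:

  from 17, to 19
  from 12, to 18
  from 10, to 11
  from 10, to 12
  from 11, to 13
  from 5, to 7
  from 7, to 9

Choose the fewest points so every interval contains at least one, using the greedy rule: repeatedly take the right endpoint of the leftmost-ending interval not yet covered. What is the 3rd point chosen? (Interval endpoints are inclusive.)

Sort by right endpoint; whenever an interval is uncovered, place a point at its right end.
By right end: [5,7]  [7,9]  [10,11]  [10,12]  [11,13]  [12,18]  [17,19]
[5,7] uncovered → point at 7; [10,11] uncovered → point at 11; [12,18] uncovered → point at 18.
Points: 7, 11, 18 (3 total).

18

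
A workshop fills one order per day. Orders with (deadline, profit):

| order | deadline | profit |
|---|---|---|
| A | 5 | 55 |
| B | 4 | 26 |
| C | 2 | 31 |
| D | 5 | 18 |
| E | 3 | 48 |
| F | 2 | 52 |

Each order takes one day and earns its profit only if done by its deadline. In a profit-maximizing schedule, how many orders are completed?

5

Profit order: A=55 F=52 E=48 C=31 B=26 D=18
Assign: A→slot 5, F→slot 2, E→slot 3, C→slot 1, B→slot 4, D skipped.
Slots: [1:C] [2:F] [3:E] [4:B] [5:A]
5 of 6 scheduled.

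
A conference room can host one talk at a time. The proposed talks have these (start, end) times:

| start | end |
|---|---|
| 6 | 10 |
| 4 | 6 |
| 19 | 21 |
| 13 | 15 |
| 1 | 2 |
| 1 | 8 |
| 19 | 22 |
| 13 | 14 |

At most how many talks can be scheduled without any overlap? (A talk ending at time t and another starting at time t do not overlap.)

Order by finish time; keep every interval that doesn't clash with the previous kept one.
By end time: (1,2), (4,6), (1,8), (6,10), (13,14), (13,15), (19,21), (19,22).
Pick (1,2); next start ≥ 2 → (4,6); next start ≥ 6 → (6,10); next start ≥ 10 → (13,14); next start ≥ 14 → (19,21).
Selected 5 talks.

5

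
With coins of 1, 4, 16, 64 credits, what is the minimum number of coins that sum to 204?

6

Greedy: take as many of the largest coin as possible, then repeat with the remainder.
204 = 3×64 + 3×4
Total coins = 3 + 3 = 6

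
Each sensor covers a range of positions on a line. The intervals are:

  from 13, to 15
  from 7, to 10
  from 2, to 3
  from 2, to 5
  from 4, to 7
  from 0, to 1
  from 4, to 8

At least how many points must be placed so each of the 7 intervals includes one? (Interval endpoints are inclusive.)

Sort by right endpoint; whenever an interval is uncovered, place a point at its right end.
By right end: [0,1]  [2,3]  [2,5]  [4,7]  [4,8]  [7,10]  [13,15]
[0,1] uncovered → point at 1; [2,3] uncovered → point at 3; [4,7] uncovered → point at 7; [13,15] uncovered → point at 15.
Points: 1, 3, 7, 15 (4 total).

4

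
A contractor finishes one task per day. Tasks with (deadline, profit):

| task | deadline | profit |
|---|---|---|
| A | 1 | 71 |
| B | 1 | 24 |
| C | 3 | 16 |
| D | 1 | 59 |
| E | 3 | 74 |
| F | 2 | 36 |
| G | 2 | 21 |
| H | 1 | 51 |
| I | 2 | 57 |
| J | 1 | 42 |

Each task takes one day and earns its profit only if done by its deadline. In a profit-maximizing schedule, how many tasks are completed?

Profit order: E=74 A=71 D=59 I=57 H=51 J=42 F=36 B=24 G=21 C=16
Assign: E→slot 3, A→slot 1, D skipped, I→slot 2, H skipped, J skipped, F skipped, B skipped, G skipped, C skipped.
Slots: [1:A] [2:I] [3:E]
3 of 10 scheduled.

3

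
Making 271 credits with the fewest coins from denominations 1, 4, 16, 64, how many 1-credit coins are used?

Greedy: take as many of the largest coin as possible, then repeat with the remainder.
271 = 4×64 + 3×4 + 3×1
Count of 1: 3

3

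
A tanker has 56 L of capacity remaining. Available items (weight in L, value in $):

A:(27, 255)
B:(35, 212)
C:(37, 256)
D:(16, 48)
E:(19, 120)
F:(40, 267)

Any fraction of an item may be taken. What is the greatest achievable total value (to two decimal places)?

Sort by value per unit weight and fill in that order.
Ratios (sorted): A 9.44, C 6.92, F 6.67, E 6.32, B 6.06, D 3.00
take A (27 @ 255); take 29/37 of C → 200.65. Capacity used 56/56.
Total value = 455.65

455.65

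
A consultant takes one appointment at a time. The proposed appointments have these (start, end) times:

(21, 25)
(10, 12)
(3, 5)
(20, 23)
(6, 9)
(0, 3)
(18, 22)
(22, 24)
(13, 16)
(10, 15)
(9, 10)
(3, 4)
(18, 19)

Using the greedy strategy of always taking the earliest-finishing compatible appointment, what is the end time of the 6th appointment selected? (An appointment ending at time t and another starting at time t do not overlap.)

By end time: (0,3), (3,4), (3,5), (6,9), (9,10), (10,12), (10,15), (13,16), (18,19), (18,22), (20,23), (22,24), (21,25).
Pick (0,3); next start ≥ 3 → (3,4); next start ≥ 4 → (6,9); next start ≥ 9 → (9,10); next start ≥ 10 → (10,12); next start ≥ 12 → (13,16); next start ≥ 16 → (18,19); next start ≥ 19 → (20,23).
Selected: (0,3) (3,4) (6,9) (9,10) (10,12) (13,16) (18,19) (20,23)

16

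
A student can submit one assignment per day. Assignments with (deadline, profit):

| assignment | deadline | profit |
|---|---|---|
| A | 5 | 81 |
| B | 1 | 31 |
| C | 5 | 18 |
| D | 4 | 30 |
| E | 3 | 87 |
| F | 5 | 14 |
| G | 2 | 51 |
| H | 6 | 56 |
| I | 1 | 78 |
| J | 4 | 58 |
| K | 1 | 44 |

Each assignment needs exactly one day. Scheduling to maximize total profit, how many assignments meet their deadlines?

Sort by profit descending; place each in the latest free slot ≤ its deadline.
Profit order: E=87 A=81 I=78 J=58 H=56 G=51 K=44 B=31 D=30 C=18 F=14
Assign: E→slot 3, A→slot 5, I→slot 1, J→slot 4, H→slot 6, G→slot 2, K skipped, B skipped, D skipped, C skipped, F skipped.
Slots: [1:I] [2:G] [3:E] [4:J] [5:A] [6:H]
6 of 11 scheduled.

6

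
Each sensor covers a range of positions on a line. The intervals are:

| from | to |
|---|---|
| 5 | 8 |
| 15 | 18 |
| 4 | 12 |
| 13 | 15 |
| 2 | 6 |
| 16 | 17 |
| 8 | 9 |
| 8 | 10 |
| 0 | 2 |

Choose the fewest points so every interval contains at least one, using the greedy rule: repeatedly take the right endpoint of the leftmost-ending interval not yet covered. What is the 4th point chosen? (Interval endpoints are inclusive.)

17

Sort by right endpoint; whenever an interval is uncovered, place a point at its right end.
By right end: [0,2]  [2,6]  [5,8]  [8,9]  [8,10]  [4,12]  [13,15]  [16,17]  [15,18]
[0,2] uncovered → point at 2; [5,8] uncovered → point at 8; [13,15] uncovered → point at 15; [16,17] uncovered → point at 17.
Points: 2, 8, 15, 17 (4 total).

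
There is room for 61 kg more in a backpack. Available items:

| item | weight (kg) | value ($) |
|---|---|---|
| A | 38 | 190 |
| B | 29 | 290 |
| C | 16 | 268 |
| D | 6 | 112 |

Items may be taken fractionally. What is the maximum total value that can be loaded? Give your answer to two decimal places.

Ratios (sorted): D 18.67, C 16.75, B 10.00, A 5.00
take D (6 @ 112); take C (16 @ 268); take B (29 @ 290); take 10/38 of A → 50.00. Capacity used 61/61.
Total value = 720.00

720.00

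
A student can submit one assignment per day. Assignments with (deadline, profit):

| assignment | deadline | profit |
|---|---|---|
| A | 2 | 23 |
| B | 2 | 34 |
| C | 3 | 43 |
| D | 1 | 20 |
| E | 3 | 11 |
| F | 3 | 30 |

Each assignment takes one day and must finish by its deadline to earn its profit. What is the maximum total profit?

Take jobs in profit order; each goes to the latest open slot no later than its deadline.
By profit: C(d3,43), B(d2,34), F(d3,30), A(d2,23), D(d1,20), E(d3,11)
C→slot 3; B→slot 2; F→slot 1; A skipped; D skipped; E skipped.
Profit = 30 + 34 + 43 = 107

107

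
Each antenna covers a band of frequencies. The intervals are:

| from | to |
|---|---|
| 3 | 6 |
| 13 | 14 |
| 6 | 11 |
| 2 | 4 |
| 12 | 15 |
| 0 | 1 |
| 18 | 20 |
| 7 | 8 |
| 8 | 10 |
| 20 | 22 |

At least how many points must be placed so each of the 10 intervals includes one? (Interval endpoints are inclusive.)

Process intervals by earliest right end; each time one isn't hit yet, stab at its right endpoint.
Sorted: [0,1] [2,4] [3,6] [7,8] [8,10] [6,11] [13,14] [12,15] [18,20] [20,22]
{[0,1]} hit by 1; {[2,4],[3,6]} hit by 4; {[7,8],[8,10],[6,11]} hit by 8; {[13,14],[12,15]} hit by 14; {[18,20],[20,22]} hit by 20.
Points: 1, 4, 8, 14, 20 (5 total).

5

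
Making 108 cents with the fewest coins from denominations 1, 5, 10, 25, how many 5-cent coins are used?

108 = 4×25 + 1×5 + 3×1
Count of 5: 1

1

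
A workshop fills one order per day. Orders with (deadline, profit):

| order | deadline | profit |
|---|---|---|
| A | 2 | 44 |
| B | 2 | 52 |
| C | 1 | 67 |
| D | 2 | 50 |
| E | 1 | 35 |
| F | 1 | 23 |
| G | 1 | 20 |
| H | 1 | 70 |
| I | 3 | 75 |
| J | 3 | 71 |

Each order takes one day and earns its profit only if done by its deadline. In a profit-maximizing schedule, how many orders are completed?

Sort by profit descending; place each in the latest free slot ≤ its deadline.
By profit: I(d3,75), J(d3,71), H(d1,70), C(d1,67), B(d2,52), D(d2,50), A(d2,44), E(d1,35), F(d1,23), G(d1,20)
I→slot 3; J→slot 2; H→slot 1; C skipped; B skipped; D skipped; A skipped; E skipped; F skipped; G skipped.
3 of 10 scheduled.

3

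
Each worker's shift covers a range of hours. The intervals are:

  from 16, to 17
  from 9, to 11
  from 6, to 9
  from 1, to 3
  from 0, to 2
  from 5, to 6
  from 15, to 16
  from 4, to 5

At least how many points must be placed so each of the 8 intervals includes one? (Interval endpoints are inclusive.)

Sorted: [0,2] [1,3] [4,5] [5,6] [6,9] [9,11] [15,16] [16,17]
{[0,2],[1,3]} hit by 2; {[4,5],[5,6]} hit by 5; {[6,9],[9,11]} hit by 9; {[15,16],[16,17]} hit by 16.
Points: 2, 5, 9, 16 (4 total).

4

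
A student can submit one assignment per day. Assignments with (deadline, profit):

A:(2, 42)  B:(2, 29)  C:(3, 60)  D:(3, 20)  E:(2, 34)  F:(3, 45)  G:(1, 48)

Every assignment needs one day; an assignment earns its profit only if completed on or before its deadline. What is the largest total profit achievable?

Profit order: C=60 G=48 F=45 A=42 E=34 B=29 D=20
Assign: C→slot 3, G→slot 1, F→slot 2, A skipped, E skipped, B skipped, D skipped.
Slots: [1:G] [2:F] [3:C]
Profit = 48 + 45 + 60 = 153

153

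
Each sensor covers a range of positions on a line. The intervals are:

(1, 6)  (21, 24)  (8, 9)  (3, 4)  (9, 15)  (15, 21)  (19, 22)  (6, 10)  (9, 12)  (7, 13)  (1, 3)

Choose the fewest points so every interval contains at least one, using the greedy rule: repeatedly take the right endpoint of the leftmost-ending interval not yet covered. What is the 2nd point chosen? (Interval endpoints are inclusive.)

By right end: [1,3]  [3,4]  [1,6]  [8,9]  [6,10]  [9,12]  [7,13]  [9,15]  [15,21]  [19,22]  [21,24]
[1,3] uncovered → point at 3; [8,9] uncovered → point at 9; [15,21] uncovered → point at 21.
Points: 3, 9, 21 (3 total).

9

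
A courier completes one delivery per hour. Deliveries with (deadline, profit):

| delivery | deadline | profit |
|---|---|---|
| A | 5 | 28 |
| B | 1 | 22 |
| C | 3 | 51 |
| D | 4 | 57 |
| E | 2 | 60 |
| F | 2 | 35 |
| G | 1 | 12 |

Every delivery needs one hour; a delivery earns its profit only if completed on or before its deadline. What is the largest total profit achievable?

Take jobs in profit order; each goes to the latest open slot no later than its deadline.
Profit order: E=60 D=57 C=51 F=35 A=28 B=22 G=12
Assign: E→slot 2, D→slot 4, C→slot 3, F→slot 1, A→slot 5, B skipped, G skipped.
Slots: [1:F] [2:E] [3:C] [4:D] [5:A]
Profit = 35 + 60 + 51 + 57 + 28 = 231

231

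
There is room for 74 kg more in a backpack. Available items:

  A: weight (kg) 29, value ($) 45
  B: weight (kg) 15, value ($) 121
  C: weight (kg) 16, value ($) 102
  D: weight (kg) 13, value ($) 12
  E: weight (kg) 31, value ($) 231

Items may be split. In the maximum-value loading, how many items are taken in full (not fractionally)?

Sort by value per unit weight and fill in that order.
Ratios (sorted): B 8.07, E 7.45, C 6.38, A 1.55, D 0.92
take B (15 @ 121); take E (31 @ 231); take C (16 @ 102); take 12/29 of A → 18.62. Capacity used 74/74.
3 item(s) taken whole; one partial (take 12/29 of A).

3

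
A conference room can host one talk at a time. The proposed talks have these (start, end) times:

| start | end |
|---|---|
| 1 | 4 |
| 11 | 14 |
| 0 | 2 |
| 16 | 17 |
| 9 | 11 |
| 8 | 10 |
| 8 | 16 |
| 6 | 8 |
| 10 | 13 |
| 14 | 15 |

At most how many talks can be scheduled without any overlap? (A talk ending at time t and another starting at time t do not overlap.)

6

Greedy by earliest finish: after sorting by end time, pick each interval compatible with the last pick.
Sorted by end: (0,2)  (1,4)  (6,8)  (8,10)  (9,11)  (10,13)  (11,14)  (14,15)  (8,16)  (16,17)
take (0,2); take (6,8); take (8,10); skip (9,11); take (10,13); take (14,15); skip (8,16); take (16,17).
Selected 6 talks.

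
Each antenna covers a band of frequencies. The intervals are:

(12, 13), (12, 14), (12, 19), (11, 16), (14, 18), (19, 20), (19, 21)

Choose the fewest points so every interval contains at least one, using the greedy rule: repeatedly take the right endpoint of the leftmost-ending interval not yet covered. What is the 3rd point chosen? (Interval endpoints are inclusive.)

20

Sort by right endpoint; whenever an interval is uncovered, place a point at its right end.
By right end: [12,13]  [12,14]  [11,16]  [14,18]  [12,19]  [19,20]  [19,21]
[12,13] uncovered → point at 13; [14,18] uncovered → point at 18; [19,20] uncovered → point at 20.
Points: 13, 18, 20 (3 total).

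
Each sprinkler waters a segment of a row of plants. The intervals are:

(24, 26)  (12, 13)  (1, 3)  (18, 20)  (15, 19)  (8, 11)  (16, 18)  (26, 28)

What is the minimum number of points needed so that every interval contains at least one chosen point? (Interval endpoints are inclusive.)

5

Sorted: [1,3] [8,11] [12,13] [16,18] [15,19] [18,20] [24,26] [26,28]
{[1,3]} hit by 3; {[8,11]} hit by 11; {[12,13]} hit by 13; {[16,18],[15,19],[18,20]} hit by 18; {[24,26],[26,28]} hit by 26.
Points: 3, 11, 13, 18, 26 (5 total).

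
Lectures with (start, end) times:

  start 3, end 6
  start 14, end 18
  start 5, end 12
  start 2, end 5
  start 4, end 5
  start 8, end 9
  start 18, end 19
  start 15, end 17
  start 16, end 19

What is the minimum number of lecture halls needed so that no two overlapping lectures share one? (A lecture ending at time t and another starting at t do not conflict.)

3

starts: [2, 3, 4, 5, 8, 14, 15, 16, 18]
ends:   [5, 5, 6, 9, 12, 17, 18, 19, 19]
s2→1 s3→2 s4→3  — peak 3.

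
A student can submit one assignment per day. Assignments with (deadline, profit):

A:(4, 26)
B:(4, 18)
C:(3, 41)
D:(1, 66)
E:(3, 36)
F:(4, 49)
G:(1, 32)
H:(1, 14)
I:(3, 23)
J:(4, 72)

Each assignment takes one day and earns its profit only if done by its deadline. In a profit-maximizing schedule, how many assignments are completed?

Take jobs in profit order; each goes to the latest open slot no later than its deadline.
By profit: J(d4,72), D(d1,66), F(d4,49), C(d3,41), E(d3,36), G(d1,32), A(d4,26), I(d3,23), B(d4,18), H(d1,14)
J→slot 4; D→slot 1; F→slot 3; C→slot 2; E skipped; G skipped; A skipped; I skipped; B skipped; H skipped.
4 of 10 scheduled.

4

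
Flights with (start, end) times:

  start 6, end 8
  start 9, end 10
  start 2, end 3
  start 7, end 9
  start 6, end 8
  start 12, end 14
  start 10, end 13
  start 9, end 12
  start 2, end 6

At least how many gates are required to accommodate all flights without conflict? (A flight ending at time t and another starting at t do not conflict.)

3

Count concurrent intervals with a sweep; the peak is the room count.
starts: [2, 2, 6, 6, 7, 9, 9, 10, 12]
ends:   [3, 6, 8, 8, 9, 10, 12, 13, 14]
s2→1 s2→2 e3→1 e6→0 s6→1 s6→2 s7→3  — peak 3.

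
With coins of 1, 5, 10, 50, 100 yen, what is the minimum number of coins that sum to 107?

107 = 1×100 + 1×5 + 2×1
Total coins = 1 + 1 + 2 = 4

4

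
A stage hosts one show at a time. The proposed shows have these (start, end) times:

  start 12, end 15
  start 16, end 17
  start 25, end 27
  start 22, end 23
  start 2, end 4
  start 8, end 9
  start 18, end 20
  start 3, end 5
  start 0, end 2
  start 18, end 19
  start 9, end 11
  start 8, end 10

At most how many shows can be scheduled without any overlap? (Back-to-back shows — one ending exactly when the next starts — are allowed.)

9

Greedy by earliest finish: after sorting by end time, pick each interval compatible with the last pick.
By end time: (0,2), (2,4), (3,5), (8,9), (8,10), (9,11), (12,15), (16,17), (18,19), (18,20), (22,23), (25,27).
Pick (0,2); next start ≥ 2 → (2,4); next start ≥ 4 → (8,9); next start ≥ 9 → (9,11); next start ≥ 11 → (12,15); next start ≥ 15 → (16,17); next start ≥ 17 → (18,19); next start ≥ 19 → (22,23); next start ≥ 23 → (25,27).
Selected 9 shows.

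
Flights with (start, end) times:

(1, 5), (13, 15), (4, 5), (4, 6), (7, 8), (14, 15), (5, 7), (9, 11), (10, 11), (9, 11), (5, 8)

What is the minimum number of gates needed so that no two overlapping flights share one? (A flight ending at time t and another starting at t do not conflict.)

3

The answer is the maximum number of intervals overlapping at any instant.
Events (time:±→running): 1:+→1 4:+→2 4:+→3 … peak 3.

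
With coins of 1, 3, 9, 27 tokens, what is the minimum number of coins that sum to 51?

5

51 = 1×27 + 2×9 + 2×3
Total coins = 1 + 2 + 2 = 5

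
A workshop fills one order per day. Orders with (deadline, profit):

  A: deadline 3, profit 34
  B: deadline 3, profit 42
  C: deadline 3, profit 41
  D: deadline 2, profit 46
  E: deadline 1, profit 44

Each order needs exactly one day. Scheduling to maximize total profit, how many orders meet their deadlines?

By profit: D(d2,46), E(d1,44), B(d3,42), C(d3,41), A(d3,34)
D→slot 2; E→slot 1; B→slot 3; C skipped; A skipped.
3 of 5 scheduled.

3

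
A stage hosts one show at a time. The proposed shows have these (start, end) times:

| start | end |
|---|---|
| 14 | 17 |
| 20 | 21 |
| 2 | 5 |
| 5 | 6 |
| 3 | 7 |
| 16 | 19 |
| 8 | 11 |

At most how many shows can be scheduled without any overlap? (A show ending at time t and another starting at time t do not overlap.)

5

Greedy by earliest finish: after sorting by end time, pick each interval compatible with the last pick.
Sorted by end: (2,5)  (5,6)  (3,7)  (8,11)  (14,17)  (16,19)  (20,21)
take (2,5); take (5,6); take (8,11); take (14,17); take (20,21).
Selected 5 shows.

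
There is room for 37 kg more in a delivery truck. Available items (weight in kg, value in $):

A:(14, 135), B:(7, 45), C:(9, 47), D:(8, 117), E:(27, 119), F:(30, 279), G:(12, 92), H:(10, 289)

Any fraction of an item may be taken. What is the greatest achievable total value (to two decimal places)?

587.50

Greedy by value/weight ratio, highest first.
Ratios (sorted): H 28.90, D 14.62, A 9.64, F 9.30, G 7.67, B 6.43, C 5.22, E 4.41
take H (10 @ 289); take D (8 @ 117); take A (14 @ 135); take 5/30 of F → 46.50. Capacity used 37/37.
Total value = 587.50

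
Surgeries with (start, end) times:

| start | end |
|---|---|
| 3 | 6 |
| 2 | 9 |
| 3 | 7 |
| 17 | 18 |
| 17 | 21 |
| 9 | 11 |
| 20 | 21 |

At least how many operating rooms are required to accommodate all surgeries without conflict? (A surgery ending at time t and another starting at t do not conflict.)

3

starts: [2, 3, 3, 9, 17, 17, 20]
ends:   [6, 7, 9, 11, 18, 21, 21]
s2→1 s3→2 s3→3  — peak 3.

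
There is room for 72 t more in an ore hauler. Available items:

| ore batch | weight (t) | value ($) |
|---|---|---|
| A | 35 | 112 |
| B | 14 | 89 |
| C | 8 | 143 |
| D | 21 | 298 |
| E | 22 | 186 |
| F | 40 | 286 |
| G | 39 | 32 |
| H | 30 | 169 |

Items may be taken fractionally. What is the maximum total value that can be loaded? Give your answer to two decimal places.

Greedy by value/weight ratio, highest first.
Order: C (143/8=17.88) > D (298/21=14.19) > E (186/22=8.45) > F (286/40=7.15) > B (89/14=6.36) > H (169/30=5.63) > A (112/35=3.20) > G (32/39=0.82)
Fill: take C (8 @ 143) → take D (21 @ 298) → take E (22 @ 186) → take 21/40 of F → 150.15; 72/72 used.
Total value = 777.15

777.15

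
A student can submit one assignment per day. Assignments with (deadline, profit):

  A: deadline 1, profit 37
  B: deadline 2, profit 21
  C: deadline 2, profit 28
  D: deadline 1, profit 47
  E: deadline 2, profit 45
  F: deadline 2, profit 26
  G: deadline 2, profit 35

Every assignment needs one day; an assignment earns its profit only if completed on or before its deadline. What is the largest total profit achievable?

92

Sort by profit descending; place each in the latest free slot ≤ its deadline.
By profit: D(d1,47), E(d2,45), A(d1,37), G(d2,35), C(d2,28), F(d2,26), B(d2,21)
D→slot 1; E→slot 2; A skipped; G skipped; C skipped; F skipped; B skipped.
Profit = 47 + 45 = 92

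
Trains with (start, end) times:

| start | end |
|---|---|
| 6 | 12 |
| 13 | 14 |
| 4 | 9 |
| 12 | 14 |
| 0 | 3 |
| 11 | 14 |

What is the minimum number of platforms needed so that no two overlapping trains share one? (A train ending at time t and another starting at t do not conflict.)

3

The answer is the maximum number of intervals overlapping at any instant.
starts: [0, 4, 6, 11, 12, 13]
ends:   [3, 9, 12, 14, 14, 14]
s0→1 e3→0 s4→1 s6→2 e9→1 s11→2 e12→1 s12→2 s13→3  — peak 3.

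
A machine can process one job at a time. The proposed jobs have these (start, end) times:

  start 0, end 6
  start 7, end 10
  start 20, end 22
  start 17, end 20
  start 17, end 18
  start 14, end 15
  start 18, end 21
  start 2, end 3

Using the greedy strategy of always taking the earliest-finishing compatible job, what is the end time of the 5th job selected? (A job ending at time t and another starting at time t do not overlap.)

By end time: (2,3), (0,6), (7,10), (14,15), (17,18), (17,20), (18,21), (20,22).
Pick (2,3); next start ≥ 3 → (7,10); next start ≥ 10 → (14,15); next start ≥ 15 → (17,18); next start ≥ 18 → (18,21).
Selected: (2,3) (7,10) (14,15) (17,18) (18,21)

21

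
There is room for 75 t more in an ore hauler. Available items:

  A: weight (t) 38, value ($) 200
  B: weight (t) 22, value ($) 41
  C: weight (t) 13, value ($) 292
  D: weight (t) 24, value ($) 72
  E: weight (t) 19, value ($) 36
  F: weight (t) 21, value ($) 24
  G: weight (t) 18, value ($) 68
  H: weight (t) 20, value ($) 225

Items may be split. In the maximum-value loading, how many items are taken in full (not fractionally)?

Greedy by value/weight ratio, highest first.
Order: C (292/13=22.46) > H (225/20=11.25) > A (200/38=5.26) > G (68/18=3.78) > D (72/24=3.00) > E (36/19=1.89) > B (41/22=1.86) > F (24/21=1.14)
Fill: take C (13 @ 292) → take H (20 @ 225) → take A (38 @ 200) → take 4/18 of G → 15.11; 75/75 used.
3 item(s) taken whole; one partial (take 4/18 of G).

3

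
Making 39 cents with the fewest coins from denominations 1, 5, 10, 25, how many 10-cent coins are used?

1

39 = 1×25 + 1×10 + 4×1
Count of 10: 1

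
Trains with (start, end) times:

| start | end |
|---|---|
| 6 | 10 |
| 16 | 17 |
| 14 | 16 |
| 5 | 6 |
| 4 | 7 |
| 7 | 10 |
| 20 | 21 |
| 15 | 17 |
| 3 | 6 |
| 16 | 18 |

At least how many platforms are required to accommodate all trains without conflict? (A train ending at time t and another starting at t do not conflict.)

3

The answer is the maximum number of intervals overlapping at any instant.
Events (time:±→running): 3:+→1 4:+→2 5:+→3 … peak 3.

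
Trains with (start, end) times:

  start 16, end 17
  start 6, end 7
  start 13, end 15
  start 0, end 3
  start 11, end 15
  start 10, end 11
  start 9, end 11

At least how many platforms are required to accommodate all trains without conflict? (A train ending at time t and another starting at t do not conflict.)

The answer is the maximum number of intervals overlapping at any instant.
Events (time:±→running): 0:+→1 3:-→0 6:+→1 7:-→0 9:+→1 10:+→2 … peak 2.

2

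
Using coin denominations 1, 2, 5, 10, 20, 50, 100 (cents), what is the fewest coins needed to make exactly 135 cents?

135 = 1×100 + 1×20 + 1×10 + 1×5
Total coins = 1 + 1 + 1 + 1 = 4

4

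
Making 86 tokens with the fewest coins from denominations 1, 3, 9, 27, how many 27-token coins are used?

3

Use the largest denomination that fits, subtract, and repeat.
86 − 3×27→5 − 1×3→2 − 2×1→0
Count of 27: 3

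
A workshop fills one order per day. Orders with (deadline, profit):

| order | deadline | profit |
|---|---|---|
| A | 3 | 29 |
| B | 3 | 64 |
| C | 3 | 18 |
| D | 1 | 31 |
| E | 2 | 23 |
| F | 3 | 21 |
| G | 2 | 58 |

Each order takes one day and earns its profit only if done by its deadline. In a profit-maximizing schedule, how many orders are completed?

Profit order: B=64 G=58 D=31 A=29 E=23 F=21 C=18
Assign: B→slot 3, G→slot 2, D→slot 1, A skipped, E skipped, F skipped, C skipped.
Slots: [1:D] [2:G] [3:B]
3 of 7 scheduled.

3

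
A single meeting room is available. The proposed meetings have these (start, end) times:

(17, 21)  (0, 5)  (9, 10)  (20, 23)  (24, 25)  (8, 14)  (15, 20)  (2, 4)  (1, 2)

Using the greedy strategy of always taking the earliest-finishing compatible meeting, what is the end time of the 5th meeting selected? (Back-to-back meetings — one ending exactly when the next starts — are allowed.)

23

Sort by end time and greedily take each interval whose start is ≥ the last chosen end.
By end time: (1,2), (2,4), (0,5), (9,10), (8,14), (15,20), (17,21), (20,23), (24,25).
Pick (1,2); next start ≥ 2 → (2,4); next start ≥ 4 → (9,10); next start ≥ 10 → (15,20); next start ≥ 20 → (20,23); next start ≥ 23 → (24,25).
Selected: (1,2) (2,4) (9,10) (15,20) (20,23) (24,25)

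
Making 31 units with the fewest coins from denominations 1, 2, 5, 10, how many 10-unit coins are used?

3

Use the largest denomination that fits, subtract, and repeat.
31 − 3×10→1 − 1×1→0
Count of 10: 3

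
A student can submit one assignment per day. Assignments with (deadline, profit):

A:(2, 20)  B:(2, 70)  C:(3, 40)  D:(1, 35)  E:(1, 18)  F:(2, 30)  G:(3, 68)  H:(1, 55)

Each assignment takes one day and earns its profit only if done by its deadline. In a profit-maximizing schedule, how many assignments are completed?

3

Sort by profit descending; place each in the latest free slot ≤ its deadline.
Profit order: B=70 G=68 H=55 C=40 D=35 F=30 A=20 E=18
Assign: B→slot 2, G→slot 3, H→slot 1, C skipped, D skipped, F skipped, A skipped, E skipped.
Slots: [1:H] [2:B] [3:G]
3 of 8 scheduled.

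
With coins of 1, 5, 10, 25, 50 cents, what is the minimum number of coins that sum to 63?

Greedy: take as many of the largest coin as possible, then repeat with the remainder.
63 = 1×50 + 1×10 + 3×1
Total coins = 1 + 1 + 3 = 5

5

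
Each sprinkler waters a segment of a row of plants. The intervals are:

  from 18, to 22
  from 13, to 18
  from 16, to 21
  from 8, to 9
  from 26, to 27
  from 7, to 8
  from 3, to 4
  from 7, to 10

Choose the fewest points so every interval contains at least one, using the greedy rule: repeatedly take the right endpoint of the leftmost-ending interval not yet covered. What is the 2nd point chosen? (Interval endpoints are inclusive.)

8

By right end: [3,4]  [7,8]  [8,9]  [7,10]  [13,18]  [16,21]  [18,22]  [26,27]
[3,4] uncovered → point at 4; [7,8] uncovered → point at 8; [13,18] uncovered → point at 18; [26,27] uncovered → point at 27.
Points: 4, 8, 18, 27 (4 total).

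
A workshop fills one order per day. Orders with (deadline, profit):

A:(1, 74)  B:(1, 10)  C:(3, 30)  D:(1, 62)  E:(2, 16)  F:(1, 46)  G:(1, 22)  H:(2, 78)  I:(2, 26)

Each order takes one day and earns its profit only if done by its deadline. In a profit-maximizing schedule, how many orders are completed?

Sort by profit descending; place each in the latest free slot ≤ its deadline.
By profit: H(d2,78), A(d1,74), D(d1,62), F(d1,46), C(d3,30), I(d2,26), G(d1,22), E(d2,16), B(d1,10)
H→slot 2; A→slot 1; D skipped; F skipped; C→slot 3; I skipped; G skipped; E skipped; B skipped.
3 of 9 scheduled.

3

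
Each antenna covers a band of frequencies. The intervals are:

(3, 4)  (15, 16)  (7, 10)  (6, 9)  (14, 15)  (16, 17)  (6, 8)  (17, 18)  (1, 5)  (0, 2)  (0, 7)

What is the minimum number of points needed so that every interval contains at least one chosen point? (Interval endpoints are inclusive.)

By right end: [0,2]  [3,4]  [1,5]  [0,7]  [6,8]  [6,9]  [7,10]  [14,15]  [15,16]  [16,17]  [17,18]
[0,2] uncovered → point at 2; [3,4] uncovered → point at 4; [6,8] uncovered → point at 8; [14,15] uncovered → point at 15; [16,17] uncovered → point at 17.
Points: 2, 4, 8, 15, 17 (5 total).

5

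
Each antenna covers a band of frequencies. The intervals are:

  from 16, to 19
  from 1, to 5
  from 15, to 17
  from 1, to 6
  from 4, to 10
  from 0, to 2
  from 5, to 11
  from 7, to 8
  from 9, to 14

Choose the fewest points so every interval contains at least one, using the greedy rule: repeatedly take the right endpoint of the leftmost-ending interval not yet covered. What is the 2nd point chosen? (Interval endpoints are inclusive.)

8

Process intervals by earliest right end; each time one isn't hit yet, stab at its right endpoint.
By right end: [0,2]  [1,5]  [1,6]  [7,8]  [4,10]  [5,11]  [9,14]  [15,17]  [16,19]
[0,2] uncovered → point at 2; [7,8] uncovered → point at 8; [9,14] uncovered → point at 14; [15,17] uncovered → point at 17.
Points: 2, 8, 14, 17 (4 total).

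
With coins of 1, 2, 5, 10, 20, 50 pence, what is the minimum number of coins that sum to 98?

98 = 1×50 + 2×20 + 1×5 + 1×2 + 1×1
Total coins = 1 + 2 + 1 + 1 + 1 = 6

6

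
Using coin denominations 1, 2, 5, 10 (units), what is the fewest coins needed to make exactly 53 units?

53 = 5×10 + 1×2 + 1×1
Total coins = 5 + 1 + 1 = 7

7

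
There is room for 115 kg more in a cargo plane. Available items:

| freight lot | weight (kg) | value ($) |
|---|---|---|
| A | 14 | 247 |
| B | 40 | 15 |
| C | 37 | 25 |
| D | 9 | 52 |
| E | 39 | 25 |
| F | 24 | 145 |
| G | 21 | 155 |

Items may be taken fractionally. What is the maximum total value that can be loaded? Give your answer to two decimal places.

630.41

Greedy by value/weight ratio, highest first.
Ratios (sorted): A 17.64, G 7.38, F 6.04, D 5.78, C 0.68, E 0.64, B 0.38
take A (14 @ 247); take G (21 @ 155); take F (24 @ 145); take D (9 @ 52); take C (37 @ 25); take 10/39 of E → 6.41. Capacity used 115/115.
Total value = 630.41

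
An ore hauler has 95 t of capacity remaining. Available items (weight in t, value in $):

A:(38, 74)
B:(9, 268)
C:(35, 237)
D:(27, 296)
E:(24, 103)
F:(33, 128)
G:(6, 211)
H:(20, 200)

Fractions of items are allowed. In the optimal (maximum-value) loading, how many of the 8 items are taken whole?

4

Greedy by value/weight ratio, highest first.
Order: G (211/6=35.17) > B (268/9=29.78) > D (296/27=10.96) > H (200/20=10.00) > C (237/35=6.77) > E (103/24=4.29) > F (128/33=3.88) > A (74/38=1.95)
Fill: take G (6 @ 211) → take B (9 @ 268) → take D (27 @ 296) → take H (20 @ 200) → take 33/35 of C → 223.46; 95/95 used.
4 item(s) taken whole; one partial (take 33/35 of C).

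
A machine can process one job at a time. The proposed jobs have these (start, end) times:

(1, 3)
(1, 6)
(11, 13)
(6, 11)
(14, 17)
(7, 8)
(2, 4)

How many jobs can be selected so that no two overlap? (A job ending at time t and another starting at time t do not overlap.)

Sorted by end: (1,3)  (2,4)  (1,6)  (7,8)  (6,11)  (11,13)  (14,17)
take (1,3); skip (2,4); skip (1,6); take (7,8); take (11,13); take (14,17).
Selected 4 jobs.

4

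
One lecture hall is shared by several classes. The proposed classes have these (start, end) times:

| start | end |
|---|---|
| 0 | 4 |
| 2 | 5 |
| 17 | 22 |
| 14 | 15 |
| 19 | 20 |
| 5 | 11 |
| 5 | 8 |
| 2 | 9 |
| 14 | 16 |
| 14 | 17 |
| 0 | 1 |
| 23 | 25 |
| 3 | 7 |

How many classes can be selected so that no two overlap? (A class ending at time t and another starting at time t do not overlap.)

Order by finish time; keep every interval that doesn't clash with the previous kept one.
Sorted by end: (0,1)  (0,4)  (2,5)  (3,7)  (5,8)  (2,9)  (5,11)  (14,15)  (14,16)  (14,17)  (19,20)  (17,22)  (23,25)
take (0,1); skip (0,4); take (2,5); skip (3,7); take (5,8); take (14,15); skip (14,16); take (19,20); take (23,25).
Selected 6 classes.

6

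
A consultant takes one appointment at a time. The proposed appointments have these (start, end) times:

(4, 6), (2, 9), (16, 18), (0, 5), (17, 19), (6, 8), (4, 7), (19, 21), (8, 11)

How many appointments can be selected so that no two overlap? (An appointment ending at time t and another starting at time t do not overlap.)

Sorted by end: (0,5)  (4,6)  (4,7)  (6,8)  (2,9)  (8,11)  (16,18)  (17,19)  (19,21)
take (0,5); skip (4,6); take (6,8); take (8,11); take (16,18); skip (17,19); take (19,21).
Selected 5 appointments.

5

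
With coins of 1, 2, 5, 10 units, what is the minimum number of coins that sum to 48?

7

Greedy: take as many of the largest coin as possible, then repeat with the remainder.
48 − 4×10→8 − 1×5→3 − 1×2→1 − 1×1→0
Total coins = 4 + 1 + 1 + 1 = 7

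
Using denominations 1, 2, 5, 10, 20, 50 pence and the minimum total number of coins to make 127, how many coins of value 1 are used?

0

127 = 2×50 + 1×20 + 1×5 + 1×2
Count of 1: 0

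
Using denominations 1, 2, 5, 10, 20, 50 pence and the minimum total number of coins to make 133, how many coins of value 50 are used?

Use the largest denomination that fits, subtract, and repeat.
133 − 2×50→33 − 1×20→13 − 1×10→3 − 1×2→1 − 1×1→0
Count of 50: 2

2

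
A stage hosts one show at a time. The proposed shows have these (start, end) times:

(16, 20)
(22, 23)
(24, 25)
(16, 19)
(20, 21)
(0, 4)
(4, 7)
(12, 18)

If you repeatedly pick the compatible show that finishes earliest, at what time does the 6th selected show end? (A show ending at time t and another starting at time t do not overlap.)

25

Order by finish time; keep every interval that doesn't clash with the previous kept one.
Sorted by end: (0,4)  (4,7)  (12,18)  (16,19)  (16,20)  (20,21)  (22,23)  (24,25)
take (0,4); take (4,7); take (12,18); take (20,21); take (22,23); take (24,25).
Selected: (0,4) (4,7) (12,18) (20,21) (22,23) (24,25)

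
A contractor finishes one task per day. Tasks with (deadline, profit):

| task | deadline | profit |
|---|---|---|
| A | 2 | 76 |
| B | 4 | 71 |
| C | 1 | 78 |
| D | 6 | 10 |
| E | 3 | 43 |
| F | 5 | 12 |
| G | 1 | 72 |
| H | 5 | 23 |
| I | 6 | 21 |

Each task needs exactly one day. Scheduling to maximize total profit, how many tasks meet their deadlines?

6

Take jobs in profit order; each goes to the latest open slot no later than its deadline.
By profit: C(d1,78), A(d2,76), G(d1,72), B(d4,71), E(d3,43), H(d5,23), I(d6,21), F(d5,12), D(d6,10)
C→slot 1; A→slot 2; G skipped; B→slot 4; E→slot 3; H→slot 5; I→slot 6; F skipped; D skipped.
6 of 9 scheduled.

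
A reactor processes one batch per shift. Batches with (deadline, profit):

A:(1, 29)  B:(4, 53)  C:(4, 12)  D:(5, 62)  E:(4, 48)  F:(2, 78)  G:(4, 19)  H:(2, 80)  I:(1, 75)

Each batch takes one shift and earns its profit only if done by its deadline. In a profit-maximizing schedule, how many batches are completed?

5

Sort by profit descending; place each in the latest free slot ≤ its deadline.
By profit: H(d2,80), F(d2,78), I(d1,75), D(d5,62), B(d4,53), E(d4,48), A(d1,29), G(d4,19), C(d4,12)
H→slot 2; F→slot 1; I skipped; D→slot 5; B→slot 4; E→slot 3; A skipped; G skipped; C skipped.
5 of 9 scheduled.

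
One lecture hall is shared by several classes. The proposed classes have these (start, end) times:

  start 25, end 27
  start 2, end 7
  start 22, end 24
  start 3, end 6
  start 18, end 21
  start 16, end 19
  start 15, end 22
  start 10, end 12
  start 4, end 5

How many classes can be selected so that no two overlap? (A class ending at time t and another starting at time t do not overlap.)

5

Order by finish time; keep every interval that doesn't clash with the previous kept one.
By end time: (4,5), (3,6), (2,7), (10,12), (16,19), (18,21), (15,22), (22,24), (25,27).
Pick (4,5); next start ≥ 5 → (10,12); next start ≥ 12 → (16,19); next start ≥ 19 → (22,24); next start ≥ 24 → (25,27).
Selected 5 classes.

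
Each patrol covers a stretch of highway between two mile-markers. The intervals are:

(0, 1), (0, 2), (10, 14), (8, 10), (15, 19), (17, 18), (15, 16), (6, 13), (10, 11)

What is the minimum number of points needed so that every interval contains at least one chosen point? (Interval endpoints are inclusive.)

4

By right end: [0,1]  [0,2]  [8,10]  [10,11]  [6,13]  [10,14]  [15,16]  [17,18]  [15,19]
[0,1] uncovered → point at 1; [8,10] uncovered → point at 10; [15,16] uncovered → point at 16; [17,18] uncovered → point at 18.
Points: 1, 10, 16, 18 (4 total).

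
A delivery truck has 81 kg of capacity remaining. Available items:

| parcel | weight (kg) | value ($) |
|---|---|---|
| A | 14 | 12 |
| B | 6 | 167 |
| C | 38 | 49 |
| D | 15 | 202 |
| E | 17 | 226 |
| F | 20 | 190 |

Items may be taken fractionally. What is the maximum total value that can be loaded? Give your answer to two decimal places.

814.66

Greedy by value/weight ratio, highest first.
Order: B (167/6=27.83) > D (202/15=13.47) > E (226/17=13.29) > F (190/20=9.50) > C (49/38=1.29) > A (12/14=0.86)
Fill: take B (6 @ 167) → take D (15 @ 202) → take E (17 @ 226) → take F (20 @ 190) → take 23/38 of C → 29.66; 81/81 used.
Total value = 814.66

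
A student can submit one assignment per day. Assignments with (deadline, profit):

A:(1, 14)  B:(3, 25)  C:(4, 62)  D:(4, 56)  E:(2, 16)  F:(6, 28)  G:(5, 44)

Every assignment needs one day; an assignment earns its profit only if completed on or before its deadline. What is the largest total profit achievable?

Take jobs in profit order; each goes to the latest open slot no later than its deadline.
Profit order: C=62 D=56 G=44 F=28 B=25 E=16 A=14
Assign: C→slot 4, D→slot 3, G→slot 5, F→slot 6, B→slot 2, E→slot 1, A skipped.
Slots: [1:E] [2:B] [3:D] [4:C] [5:G] [6:F]
Profit = 16 + 25 + 56 + 62 + 44 + 28 = 231

231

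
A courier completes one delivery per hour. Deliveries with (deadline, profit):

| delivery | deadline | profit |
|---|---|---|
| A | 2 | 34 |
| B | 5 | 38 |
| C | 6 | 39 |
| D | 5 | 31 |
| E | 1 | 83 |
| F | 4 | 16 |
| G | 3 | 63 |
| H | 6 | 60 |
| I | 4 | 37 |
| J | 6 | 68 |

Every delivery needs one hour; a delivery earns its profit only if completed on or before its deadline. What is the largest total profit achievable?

351

Sort by profit descending; place each in the latest free slot ≤ its deadline.
By profit: E(d1,83), J(d6,68), G(d3,63), H(d6,60), C(d6,39), B(d5,38), I(d4,37), A(d2,34), D(d5,31), F(d4,16)
E→slot 1; J→slot 6; G→slot 3; H→slot 5; C→slot 4; B→slot 2; I skipped; A skipped; D skipped; F skipped.
Profit = 83 + 38 + 63 + 39 + 60 + 68 = 351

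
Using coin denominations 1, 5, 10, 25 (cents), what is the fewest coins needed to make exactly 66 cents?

5

Greedy: take as many of the largest coin as possible, then repeat with the remainder.
66 = 2×25 + 1×10 + 1×5 + 1×1
Total coins = 2 + 1 + 1 + 1 = 5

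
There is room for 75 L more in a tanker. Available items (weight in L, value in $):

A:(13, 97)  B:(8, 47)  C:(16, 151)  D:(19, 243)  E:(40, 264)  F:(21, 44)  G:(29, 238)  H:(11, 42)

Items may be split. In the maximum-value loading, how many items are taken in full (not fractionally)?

Sort by value per unit weight and fill in that order.
Order: D (243/19=12.79) > C (151/16=9.44) > G (238/29=8.21) > A (97/13=7.46) > E (264/40=6.60) > B (47/8=5.88) > H (42/11=3.82) > F (44/21=2.10)
Fill: take D (19 @ 243) → take C (16 @ 151) → take G (29 @ 238) → take 11/13 of A → 82.08; 75/75 used.
3 item(s) taken whole; one partial (take 11/13 of A).

3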